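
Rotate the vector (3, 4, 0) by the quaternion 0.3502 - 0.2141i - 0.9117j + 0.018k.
(-0.478, 4.84, 1.161)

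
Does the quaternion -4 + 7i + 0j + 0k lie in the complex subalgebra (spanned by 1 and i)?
Yes. The quaternion -4 + 7i has j- and k-coefficients y = z = 0, so it lies in the complex subalgebra spanned by 1 and i.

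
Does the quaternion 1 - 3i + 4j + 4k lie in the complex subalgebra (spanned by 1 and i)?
No. The quaternion 1 - 3i + 4j + 4k has j-coefficient y = 4 and k-coefficient z = 4, not both zero, so it does not lie in the complex subalgebra spanned by 1 and i.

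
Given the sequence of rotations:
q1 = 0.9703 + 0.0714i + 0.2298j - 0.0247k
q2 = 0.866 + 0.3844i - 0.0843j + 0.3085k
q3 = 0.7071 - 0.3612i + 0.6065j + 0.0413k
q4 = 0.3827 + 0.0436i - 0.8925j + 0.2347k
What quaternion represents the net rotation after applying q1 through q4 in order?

q2 · q1 = 0.8398 + 0.366i + 0.1487j + 0.3723k
q3 · q2 · q1 = 0.6205 + 0.1751i + 0.7641j + 0.0222k
q4 · q3 · q2 · q1 = 0.9066 - 0.1051i - 0.2212j + 0.3437k
0.9066 - 0.1051i - 0.2212j + 0.3437k


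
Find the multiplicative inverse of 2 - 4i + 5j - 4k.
0.0328 + 0.0656i - 0.082j + 0.0656k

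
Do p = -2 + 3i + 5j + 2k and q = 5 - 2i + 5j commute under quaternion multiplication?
No: pq = -29 + 9i + 11j + 35k ≠ -29 + 29i + 19j - 15k = qp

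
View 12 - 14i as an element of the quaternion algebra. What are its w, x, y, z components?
12 - 14i + 0j + 0k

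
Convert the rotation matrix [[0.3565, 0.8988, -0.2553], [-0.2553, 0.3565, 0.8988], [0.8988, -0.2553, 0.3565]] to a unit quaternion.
0.7193 - 0.4011i - 0.4011j - 0.4011k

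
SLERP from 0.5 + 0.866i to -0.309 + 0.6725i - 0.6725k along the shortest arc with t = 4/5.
-0.1446 + 0.7986i - 0.5842k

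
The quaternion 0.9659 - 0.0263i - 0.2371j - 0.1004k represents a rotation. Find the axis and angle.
axis = (-0.1016, -0.9161, -0.3879), θ = π/6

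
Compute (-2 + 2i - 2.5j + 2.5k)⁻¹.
-0.0976 - 0.0976i + 0.122j - 0.122k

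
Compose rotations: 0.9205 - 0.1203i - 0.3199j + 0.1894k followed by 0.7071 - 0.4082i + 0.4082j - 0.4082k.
0.8097 - 0.5141i + 0.276j - 0.0621k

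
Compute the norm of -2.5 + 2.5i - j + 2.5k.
4.444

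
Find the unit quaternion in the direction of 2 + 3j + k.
0.5345 + 0.8018j + 0.2673k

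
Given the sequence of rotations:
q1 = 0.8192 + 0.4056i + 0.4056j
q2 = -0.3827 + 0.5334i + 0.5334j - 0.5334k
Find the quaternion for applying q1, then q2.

q2 · q1 = -0.7462 + 0.4981i + 0.0654j - 0.437k
-0.7462 + 0.4981i + 0.0654j - 0.437k


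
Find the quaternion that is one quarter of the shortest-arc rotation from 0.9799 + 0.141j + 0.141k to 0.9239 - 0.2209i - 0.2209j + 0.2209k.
0.9835 - 0.0569i + 0.0503j + 0.1642k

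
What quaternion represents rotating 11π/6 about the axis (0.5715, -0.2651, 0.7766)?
-0.9659 + 0.1479i - 0.0686j + 0.201k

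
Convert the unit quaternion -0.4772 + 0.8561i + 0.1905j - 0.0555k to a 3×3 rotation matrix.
[[0.9213, 0.2732, -0.2768], [0.3791, -0.472, 0.7959], [0.0868, -0.8382, -0.5384]]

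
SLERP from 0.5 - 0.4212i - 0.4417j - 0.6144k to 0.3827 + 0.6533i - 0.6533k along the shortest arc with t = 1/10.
0.5255 - 0.3146i - 0.4199j - 0.6698k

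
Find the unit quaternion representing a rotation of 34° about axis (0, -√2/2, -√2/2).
0.9563 - 0.2067j - 0.2067k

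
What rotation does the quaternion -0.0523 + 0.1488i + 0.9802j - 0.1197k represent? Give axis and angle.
axis = (0.149, 0.9815, -0.1199), θ = 186°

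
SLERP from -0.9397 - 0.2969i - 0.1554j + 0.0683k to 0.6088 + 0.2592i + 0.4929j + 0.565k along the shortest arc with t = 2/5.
-0.8742 - 0.3056i - 0.3171j - 0.2045k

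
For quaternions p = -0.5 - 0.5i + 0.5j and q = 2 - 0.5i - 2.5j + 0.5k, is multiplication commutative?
No: pq = -0.5i + 2.5j + 1.25k ≠ -i + 2j - 1.75k = qp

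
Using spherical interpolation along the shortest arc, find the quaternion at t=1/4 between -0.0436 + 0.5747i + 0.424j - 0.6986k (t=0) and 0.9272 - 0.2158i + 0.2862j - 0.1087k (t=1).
0.3081 + 0.4447i + 0.4952j - 0.6798k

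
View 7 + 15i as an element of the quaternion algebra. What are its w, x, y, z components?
7 + 15i + 0j + 0k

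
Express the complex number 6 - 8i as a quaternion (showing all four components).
6 - 8i + 0j + 0k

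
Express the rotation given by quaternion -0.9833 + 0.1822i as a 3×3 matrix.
[[1, 0, 0], [0, 0.9336, 0.3583], [0, -0.3583, 0.9336]]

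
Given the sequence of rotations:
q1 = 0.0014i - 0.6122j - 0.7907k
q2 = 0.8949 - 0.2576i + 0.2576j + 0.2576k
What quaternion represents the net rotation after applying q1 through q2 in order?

q2 · q1 = 0.3617 - 0.0447i - 0.7512j - 0.5503k
0.3617 - 0.0447i - 0.7512j - 0.5503k


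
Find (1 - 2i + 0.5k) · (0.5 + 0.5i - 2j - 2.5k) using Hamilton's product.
2.75 + 0.5i - 6.75j + 1.75k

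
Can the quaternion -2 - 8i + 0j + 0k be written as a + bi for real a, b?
Yes. The quaternion -2 - 8i has j- and k-coefficients y = z = 0, so it lies in the complex subalgebra spanned by 1 and i.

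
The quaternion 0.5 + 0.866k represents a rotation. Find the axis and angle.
axis = (0, 0, 1), θ = 2π/3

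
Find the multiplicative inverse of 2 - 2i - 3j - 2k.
0.0952 + 0.0952i + 0.1429j + 0.0952k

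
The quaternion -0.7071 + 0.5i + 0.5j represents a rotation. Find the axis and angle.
axis = (√2/2, √2/2, 0), θ = 3π/2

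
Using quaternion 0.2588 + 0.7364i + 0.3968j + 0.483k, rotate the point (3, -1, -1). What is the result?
(-0.596, 3.052, 1.153)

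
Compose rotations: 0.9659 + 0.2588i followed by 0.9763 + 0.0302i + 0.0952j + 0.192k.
0.9352 + 0.2818i + 0.1416j + 0.1608k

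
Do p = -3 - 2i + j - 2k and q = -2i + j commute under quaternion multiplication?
No: pq = -5 + 8i + j ≠ -5 + 4i - 7j = qp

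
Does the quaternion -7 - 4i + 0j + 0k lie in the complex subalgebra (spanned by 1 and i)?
Yes. The quaternion -7 - 4i has j- and k-coefficients y = z = 0, so it lies in the complex subalgebra spanned by 1 and i.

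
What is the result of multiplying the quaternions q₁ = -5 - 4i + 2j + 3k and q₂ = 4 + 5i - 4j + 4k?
-4 - 21i + 59j - 2k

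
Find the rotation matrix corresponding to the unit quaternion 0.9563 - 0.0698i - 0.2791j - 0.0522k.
[[0.8388, 0.1388, -0.5265], [-0.0609, 0.9848, 0.1626], [0.5411, -0.1044, 0.8345]]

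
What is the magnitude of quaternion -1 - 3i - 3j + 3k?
√28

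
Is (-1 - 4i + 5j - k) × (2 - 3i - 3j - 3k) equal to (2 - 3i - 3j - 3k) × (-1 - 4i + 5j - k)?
No: pq = -2 - 23i + 4j + 28k ≠ -2 + 13i + 22j - 26k = qp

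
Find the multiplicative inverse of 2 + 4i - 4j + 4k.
0.0385 - 0.0769i + 0.0769j - 0.0769k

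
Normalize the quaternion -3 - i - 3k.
-0.6882 - 0.2294i - 0.6882k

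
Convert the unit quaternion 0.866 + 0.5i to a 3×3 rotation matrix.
[[1, 0, 0], [0, 0.5, -0.866], [0, 0.866, 0.5]]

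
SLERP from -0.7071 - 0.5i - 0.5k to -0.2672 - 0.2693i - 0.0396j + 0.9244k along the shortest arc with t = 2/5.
-0.3944 - 0.2349i + 0.0217j - 0.8881k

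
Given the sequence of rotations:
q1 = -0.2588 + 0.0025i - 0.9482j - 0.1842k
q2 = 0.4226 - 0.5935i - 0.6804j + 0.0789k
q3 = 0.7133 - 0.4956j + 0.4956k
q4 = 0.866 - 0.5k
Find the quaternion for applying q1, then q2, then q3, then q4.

q2 · q1 = -0.7385 + 0.3548i - 0.3337j + 0.4662k
q3 · q2 · q1 = -0.9232 + 0.1874i + 0.3038j + 0.1424k
q4 · q3 · q2 · q1 = -0.7283 + 0.3142i + 0.1694j + 0.5849k
-0.7283 + 0.3142i + 0.1694j + 0.5849k


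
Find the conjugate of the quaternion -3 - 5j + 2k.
-3 + 5j - 2k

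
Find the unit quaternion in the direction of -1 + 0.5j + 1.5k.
-0.5345 + 0.2673j + 0.8018k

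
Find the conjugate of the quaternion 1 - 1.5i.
1 + 1.5i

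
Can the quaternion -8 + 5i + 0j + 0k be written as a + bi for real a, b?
Yes. The quaternion -8 + 5i has j- and k-coefficients y = z = 0, so it lies in the complex subalgebra spanned by 1 and i.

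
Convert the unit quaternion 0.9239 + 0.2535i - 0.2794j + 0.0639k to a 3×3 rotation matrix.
[[0.8357, -0.2597, -0.4839], [-0.0236, 0.8633, -0.5041], [0.5487, 0.4327, 0.7153]]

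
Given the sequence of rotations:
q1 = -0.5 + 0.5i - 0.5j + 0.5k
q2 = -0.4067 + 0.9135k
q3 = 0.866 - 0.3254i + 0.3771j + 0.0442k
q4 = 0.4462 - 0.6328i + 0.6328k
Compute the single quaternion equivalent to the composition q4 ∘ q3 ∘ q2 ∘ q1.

q2 · q1 = -0.2534 + 0.2534i + 0.6601j - 0.6601k
q3 · q2 · q1 = -0.3567 + 0.0238i + 0.2725j - 0.8932k
q4 · q3 · q2 · q1 = 0.4211 + 0.0639i - 0.4286j - 0.7967k
0.4211 + 0.0639i - 0.4286j - 0.7967k


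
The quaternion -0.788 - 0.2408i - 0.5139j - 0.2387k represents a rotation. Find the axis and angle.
axis = (-0.3911, -0.8347, -0.3877), θ = 284°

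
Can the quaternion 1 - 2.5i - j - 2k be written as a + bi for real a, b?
No. The quaternion 1 - 2.5i - j - 2k has j-coefficient y = -1 and k-coefficient z = -2, not both zero, so it does not lie in the complex subalgebra spanned by 1 and i.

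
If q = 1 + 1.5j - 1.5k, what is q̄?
1 - 1.5j + 1.5k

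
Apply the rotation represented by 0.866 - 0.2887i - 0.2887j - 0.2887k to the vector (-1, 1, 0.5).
(-0.167, 1.333, -0.667)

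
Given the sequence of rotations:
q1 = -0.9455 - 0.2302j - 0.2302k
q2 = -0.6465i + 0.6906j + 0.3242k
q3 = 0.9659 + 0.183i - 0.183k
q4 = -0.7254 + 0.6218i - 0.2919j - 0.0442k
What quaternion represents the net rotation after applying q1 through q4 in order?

q2 · q1 = 0.2336 + 0.5269i - 0.8018j - 0.1577k
q3 · q2 · q1 = 0.1004 + 0.405i - 0.842j - 0.3418k
q4 · q3 · q2 · q1 = -0.5855 - 0.1688i + 0.7761j - 0.1618k
-0.5855 - 0.1688i + 0.7761j - 0.1618k


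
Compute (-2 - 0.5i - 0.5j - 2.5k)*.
-2 + 0.5i + 0.5j + 2.5k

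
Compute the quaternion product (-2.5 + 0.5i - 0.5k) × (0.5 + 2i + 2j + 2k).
-1.25 - 3.75i - 7j - 4.25k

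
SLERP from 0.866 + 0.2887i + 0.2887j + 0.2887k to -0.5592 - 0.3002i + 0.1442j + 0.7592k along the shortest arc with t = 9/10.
0.646 + 0.3236i - 0.0991j - 0.6842k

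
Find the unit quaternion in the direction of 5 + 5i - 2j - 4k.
0.5976 + 0.5976i - 0.239j - 0.4781k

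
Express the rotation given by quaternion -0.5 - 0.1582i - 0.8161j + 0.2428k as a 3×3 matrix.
[[-0.4499, 0.501, 0.7393], [0.0154, 0.832, -0.5545], [-0.8929, -0.2381, -0.3821]]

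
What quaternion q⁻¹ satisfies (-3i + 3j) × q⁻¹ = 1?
0.1667i - 0.1667j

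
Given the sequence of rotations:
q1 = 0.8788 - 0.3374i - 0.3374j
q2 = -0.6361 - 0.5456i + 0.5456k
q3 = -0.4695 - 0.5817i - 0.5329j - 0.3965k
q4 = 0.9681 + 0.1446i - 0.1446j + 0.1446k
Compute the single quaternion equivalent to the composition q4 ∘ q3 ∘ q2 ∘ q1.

q2 · q1 = -0.7431 - 0.0808i + 0.0305j + 0.6636k
q3 · q2 · q1 = 0.5813 + 0.1287i + 0.7997j - 0.0777k
q4 · q3 · q2 · q1 = 0.671 + 0.1042i + 0.72j + 0.1431k
0.671 + 0.1042i + 0.72j + 0.1431k


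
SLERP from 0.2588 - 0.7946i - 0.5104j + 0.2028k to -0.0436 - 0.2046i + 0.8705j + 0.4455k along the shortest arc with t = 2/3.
0.1515 - 0.1919i - 0.9318j - 0.2684k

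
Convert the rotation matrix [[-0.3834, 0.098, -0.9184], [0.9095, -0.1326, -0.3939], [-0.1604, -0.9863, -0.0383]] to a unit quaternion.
0.3338 - 0.4437i - 0.5677j + 0.6078k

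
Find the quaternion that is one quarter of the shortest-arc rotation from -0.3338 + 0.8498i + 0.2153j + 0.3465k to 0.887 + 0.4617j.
-0.5962 + 0.7429i + 0.0297j + 0.3029k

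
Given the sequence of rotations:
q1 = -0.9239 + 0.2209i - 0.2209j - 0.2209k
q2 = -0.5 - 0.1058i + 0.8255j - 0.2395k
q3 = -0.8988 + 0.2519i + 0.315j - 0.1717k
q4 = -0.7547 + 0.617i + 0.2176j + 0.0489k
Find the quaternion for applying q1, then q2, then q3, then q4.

q2 · q1 = 0.6148 - 0.248i - 0.7285j + 0.1727k
q3 · q2 · q1 = -0.231 + 0.3071i + 0.8475j - 0.3662k
q4 · q3 · q2 · q1 = -0.1817 - 0.4954i - 0.4489j + 0.7212k
-0.1817 - 0.4954i - 0.4489j + 0.7212k


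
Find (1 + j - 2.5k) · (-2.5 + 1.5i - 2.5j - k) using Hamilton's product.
-2.5 - 5.75i - 8.75j + 3.75k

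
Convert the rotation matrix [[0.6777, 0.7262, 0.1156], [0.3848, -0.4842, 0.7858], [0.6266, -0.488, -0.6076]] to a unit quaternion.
-0.3827 + 0.8321i + 0.3338j + 0.223k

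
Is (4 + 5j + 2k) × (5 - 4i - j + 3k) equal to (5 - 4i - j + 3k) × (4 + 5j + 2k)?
No: pq = 19 + i + 13j + 42k ≠ 19 - 33i + 29j + 2k = qp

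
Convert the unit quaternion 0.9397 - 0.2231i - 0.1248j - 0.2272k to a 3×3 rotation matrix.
[[0.8656, 0.4827, -0.1332], [-0.3713, 0.7972, 0.476], [0.3359, -0.3626, 0.8693]]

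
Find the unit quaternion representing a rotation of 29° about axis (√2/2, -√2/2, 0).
0.9681 + 0.177i - 0.177j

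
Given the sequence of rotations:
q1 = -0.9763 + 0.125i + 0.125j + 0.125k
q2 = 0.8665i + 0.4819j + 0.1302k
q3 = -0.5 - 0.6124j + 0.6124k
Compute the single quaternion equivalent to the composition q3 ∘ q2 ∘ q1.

q2 · q1 = -0.1848 - 0.802i - 0.5625j - 0.079k
q3 · q2 · q1 = -0.2037 + 0.7939i - 0.0967j - 0.5648k
-0.2037 + 0.7939i - 0.0967j - 0.5648k


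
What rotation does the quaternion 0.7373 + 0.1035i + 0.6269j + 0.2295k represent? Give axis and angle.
axis = (0.1532, 0.928, 0.3397), θ = 85°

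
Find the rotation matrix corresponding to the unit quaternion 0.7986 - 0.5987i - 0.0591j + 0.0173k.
[[0.9924, 0.0431, -0.1151], [0.0984, 0.2825, 0.9542], [0.0737, -0.9583, 0.2761]]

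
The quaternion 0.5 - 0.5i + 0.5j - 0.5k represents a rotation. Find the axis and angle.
axis = (-√3/3, √3/3, -√3/3), θ = 2π/3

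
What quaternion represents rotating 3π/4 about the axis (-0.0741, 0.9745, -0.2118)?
0.3827 - 0.0685i + 0.9003j - 0.1957k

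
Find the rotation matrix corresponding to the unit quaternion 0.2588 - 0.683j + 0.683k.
[[-0.866, -0.3535, -0.3535], [0.3535, 0.067, -0.933], [0.3535, -0.933, 0.067]]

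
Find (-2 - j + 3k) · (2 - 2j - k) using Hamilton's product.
-3 + 7i + 2j + 8k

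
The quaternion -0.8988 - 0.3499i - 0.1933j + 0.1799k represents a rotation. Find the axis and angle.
axis = (-0.7982, -0.441, 0.4104), θ = 308°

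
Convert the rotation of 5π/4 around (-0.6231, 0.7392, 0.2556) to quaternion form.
-0.3827 - 0.5757i + 0.6829j + 0.2361k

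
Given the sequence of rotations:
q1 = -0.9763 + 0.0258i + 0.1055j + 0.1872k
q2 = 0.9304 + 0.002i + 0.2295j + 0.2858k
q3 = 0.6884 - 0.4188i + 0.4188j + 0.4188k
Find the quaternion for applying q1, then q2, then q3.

q2 · q1 = -0.9861 + 0.0349i - 0.1189j - 0.1106k
q3 · q2 · q1 = -0.5681 + 0.4405i - 0.5265j - 0.4539k
-0.5681 + 0.4405i - 0.5265j - 0.4539k


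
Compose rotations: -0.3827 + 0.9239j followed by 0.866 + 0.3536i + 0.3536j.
-0.6581 - 0.1353i + 0.6648j + 0.3267k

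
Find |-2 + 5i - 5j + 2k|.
√58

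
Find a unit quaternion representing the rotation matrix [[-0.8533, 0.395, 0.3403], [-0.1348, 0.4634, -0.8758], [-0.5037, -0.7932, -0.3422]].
0.2588 + 0.0798i + 0.8153j - 0.5118k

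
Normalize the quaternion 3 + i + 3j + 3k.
0.5669 + 0.189i + 0.5669j + 0.5669k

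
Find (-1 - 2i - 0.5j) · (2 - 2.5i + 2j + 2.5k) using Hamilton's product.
-6 - 2.75i + 2j - 7.75k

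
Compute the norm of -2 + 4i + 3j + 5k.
√54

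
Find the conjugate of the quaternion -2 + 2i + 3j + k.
-2 - 2i - 3j - k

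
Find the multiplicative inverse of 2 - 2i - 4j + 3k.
0.0606 + 0.0606i + 0.1212j - 0.0909k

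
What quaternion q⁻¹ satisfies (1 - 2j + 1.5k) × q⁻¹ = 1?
0.1379 + 0.2759j - 0.2069k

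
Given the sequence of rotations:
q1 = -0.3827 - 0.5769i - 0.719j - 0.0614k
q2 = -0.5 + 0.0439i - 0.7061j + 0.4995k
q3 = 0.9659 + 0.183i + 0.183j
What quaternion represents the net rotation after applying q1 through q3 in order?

q2 · q1 = -0.2603 + 0.6741i + 0.3443j - 0.5994k
q3 · q2 · q1 = -0.4378 + 0.4938i + 0.3946j - 0.6393k
-0.4378 + 0.4938i + 0.3946j - 0.6393k


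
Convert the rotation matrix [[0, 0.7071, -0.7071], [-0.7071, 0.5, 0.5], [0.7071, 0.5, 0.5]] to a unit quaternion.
0.7071 - 0.5j - 0.5k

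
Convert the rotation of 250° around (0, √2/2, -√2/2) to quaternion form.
-0.5736 + 0.5792j - 0.5792k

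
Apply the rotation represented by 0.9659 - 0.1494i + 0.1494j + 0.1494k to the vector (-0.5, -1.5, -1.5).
(-0.321, -1.988, -0.833)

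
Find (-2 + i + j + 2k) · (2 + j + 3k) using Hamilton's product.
-11 + 3i - 3j - k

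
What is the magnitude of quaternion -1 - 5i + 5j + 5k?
√76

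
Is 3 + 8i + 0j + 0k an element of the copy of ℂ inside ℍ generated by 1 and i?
Yes. The quaternion 3 + 8i has j- and k-coefficients y = z = 0, so it lies in the complex subalgebra spanned by 1 and i.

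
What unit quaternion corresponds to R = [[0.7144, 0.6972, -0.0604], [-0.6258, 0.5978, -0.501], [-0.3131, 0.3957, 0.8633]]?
0.891 + 0.2516i + 0.0709j - 0.3712k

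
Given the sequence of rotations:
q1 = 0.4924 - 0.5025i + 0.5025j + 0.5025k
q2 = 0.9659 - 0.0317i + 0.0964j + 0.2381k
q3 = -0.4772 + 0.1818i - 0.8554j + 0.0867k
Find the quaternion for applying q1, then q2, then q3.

q2 · q1 = 0.2916 - 0.5722i + 0.4291j + 0.6351k
q3 · q2 · q1 = 0.2769 - 0.2544i - 0.6193j - 0.6892k
0.2769 - 0.2544i - 0.6193j - 0.6892k


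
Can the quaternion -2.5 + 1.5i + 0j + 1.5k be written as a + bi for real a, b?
No. The quaternion -2.5 + 1.5i + 1.5k has j-coefficient y = 0 and k-coefficient z = 1.5, not both zero, so it does not lie in the complex subalgebra spanned by 1 and i.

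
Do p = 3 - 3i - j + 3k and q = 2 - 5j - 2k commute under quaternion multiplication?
No: pq = 7 + 11i - 23j + 15k ≠ 7 - 23i - 11j - 15k = qp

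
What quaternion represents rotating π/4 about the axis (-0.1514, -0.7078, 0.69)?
0.9239 - 0.0579i - 0.2709j + 0.2641k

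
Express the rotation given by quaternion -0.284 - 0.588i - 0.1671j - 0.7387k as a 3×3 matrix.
[[-0.1472, -0.2231, 0.9636], [0.6161, -0.7828, -0.0871], [0.7738, 0.5809, 0.2527]]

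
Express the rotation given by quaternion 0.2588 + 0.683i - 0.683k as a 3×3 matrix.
[[0.067, 0.3535, -0.933], [-0.3535, -0.866, -0.3535], [-0.933, 0.3535, 0.067]]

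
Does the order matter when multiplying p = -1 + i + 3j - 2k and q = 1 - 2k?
Yes: pq = -5 - 5i + 5j ≠ -5 + 7i + j = qp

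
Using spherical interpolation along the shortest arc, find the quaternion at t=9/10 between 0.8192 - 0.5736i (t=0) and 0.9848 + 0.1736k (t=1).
0.9855 - 0.0613i + 0.1583k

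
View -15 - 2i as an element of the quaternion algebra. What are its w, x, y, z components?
-15 - 2i + 0j + 0k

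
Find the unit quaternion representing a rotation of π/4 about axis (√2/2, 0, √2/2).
0.9239 + 0.2706i + 0.2706k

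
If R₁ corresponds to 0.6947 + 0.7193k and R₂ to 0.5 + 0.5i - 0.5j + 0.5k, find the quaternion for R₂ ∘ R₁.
-0.0123 - 0.0123i - 0.707j + 0.707k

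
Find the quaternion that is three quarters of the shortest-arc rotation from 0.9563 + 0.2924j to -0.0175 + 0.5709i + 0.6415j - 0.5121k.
0.3172 + 0.5024i + 0.6662j - 0.4507k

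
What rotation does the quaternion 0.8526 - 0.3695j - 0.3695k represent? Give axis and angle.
axis = (0, -√2/2, -√2/2), θ = 63°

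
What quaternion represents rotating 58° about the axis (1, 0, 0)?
0.8746 + 0.4848i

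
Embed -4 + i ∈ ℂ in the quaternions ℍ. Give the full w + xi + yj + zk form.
-4 + i + 0j + 0k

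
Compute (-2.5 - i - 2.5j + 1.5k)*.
-2.5 + i + 2.5j - 1.5k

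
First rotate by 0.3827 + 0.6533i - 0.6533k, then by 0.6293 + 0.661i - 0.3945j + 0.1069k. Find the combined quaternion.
-0.1212 + 0.9218i + 0.3507j - 0.1125k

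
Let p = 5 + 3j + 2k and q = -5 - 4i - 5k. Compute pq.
-15 - 35i - 23j - 23k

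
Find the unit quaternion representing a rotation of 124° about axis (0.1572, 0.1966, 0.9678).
0.4695 + 0.1388i + 0.1736j + 0.8545k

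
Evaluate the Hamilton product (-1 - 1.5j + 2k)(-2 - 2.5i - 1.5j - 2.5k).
4.75 + 9.25i - 0.5j - 5.25k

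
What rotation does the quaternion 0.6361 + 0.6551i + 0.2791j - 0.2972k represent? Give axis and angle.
axis = (0.849, 0.3617, -0.3852), θ = 101°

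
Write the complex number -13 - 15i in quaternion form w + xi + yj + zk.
-13 - 15i + 0j + 0k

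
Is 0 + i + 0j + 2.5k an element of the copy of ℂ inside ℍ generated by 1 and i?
No. The quaternion i + 2.5k has j-coefficient y = 0 and k-coefficient z = 2.5, not both zero, so it does not lie in the complex subalgebra spanned by 1 and i.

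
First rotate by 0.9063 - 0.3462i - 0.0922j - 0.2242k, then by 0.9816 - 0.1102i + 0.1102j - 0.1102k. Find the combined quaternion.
0.8369 - 0.4746i + 0.0228j - 0.2716k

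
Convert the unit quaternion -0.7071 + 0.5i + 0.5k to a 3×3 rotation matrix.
[[0.5, 0.7071, 0.5], [-0.7071, 0, 0.7071], [0.5, -0.7071, 0.5]]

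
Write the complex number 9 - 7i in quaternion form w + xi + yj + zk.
9 - 7i + 0j + 0k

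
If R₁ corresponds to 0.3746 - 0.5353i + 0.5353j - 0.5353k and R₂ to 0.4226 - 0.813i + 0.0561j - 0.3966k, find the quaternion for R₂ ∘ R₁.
-0.5192 - 0.3485i + 0.0243j - 0.78k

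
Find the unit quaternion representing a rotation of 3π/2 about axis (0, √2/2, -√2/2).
-0.7071 + 0.5j - 0.5k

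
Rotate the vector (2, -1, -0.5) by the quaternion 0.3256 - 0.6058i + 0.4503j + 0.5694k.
(1.007, -0.421, -2.015)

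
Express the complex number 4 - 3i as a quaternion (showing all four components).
4 - 3i + 0j + 0k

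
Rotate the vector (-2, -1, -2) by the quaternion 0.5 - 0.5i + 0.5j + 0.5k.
(1, -2, 2)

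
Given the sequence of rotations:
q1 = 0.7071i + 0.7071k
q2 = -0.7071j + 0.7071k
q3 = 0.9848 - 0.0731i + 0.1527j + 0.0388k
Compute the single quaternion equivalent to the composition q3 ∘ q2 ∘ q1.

q2 · q1 = -0.5 - 0.5i + 0.5j + 0.5k
q3 · q2 · q1 = -0.6247 - 0.3989i + 0.4332j + 0.5128k
-0.6247 - 0.3989i + 0.4332j + 0.5128k


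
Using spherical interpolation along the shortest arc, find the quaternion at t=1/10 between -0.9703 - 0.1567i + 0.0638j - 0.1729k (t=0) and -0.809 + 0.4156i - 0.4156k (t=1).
-0.9726 - 0.0983i + 0.0582j - 0.2025k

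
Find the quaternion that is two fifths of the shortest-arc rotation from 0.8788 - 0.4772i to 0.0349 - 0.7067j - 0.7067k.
0.7218 - 0.381i - 0.4085j - 0.4085k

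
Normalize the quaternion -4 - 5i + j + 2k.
-0.5898 - 0.7372i + 0.1474j + 0.2949k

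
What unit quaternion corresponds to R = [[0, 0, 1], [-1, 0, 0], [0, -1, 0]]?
-0.5 + 0.5i - 0.5j + 0.5k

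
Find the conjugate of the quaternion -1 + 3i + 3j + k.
-1 - 3i - 3j - k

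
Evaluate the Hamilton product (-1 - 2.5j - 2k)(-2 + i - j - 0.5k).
-1.5 - 1.75i + 4j + 7k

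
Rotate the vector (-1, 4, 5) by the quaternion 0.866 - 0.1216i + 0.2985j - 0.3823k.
(4.879, 3.359, 2.63)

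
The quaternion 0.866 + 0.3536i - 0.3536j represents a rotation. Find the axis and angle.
axis = (√2/2, -√2/2, 0), θ = π/3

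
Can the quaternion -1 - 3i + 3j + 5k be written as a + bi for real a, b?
No. The quaternion -1 - 3i + 3j + 5k has j-coefficient y = 3 and k-coefficient z = 5, not both zero, so it does not lie in the complex subalgebra spanned by 1 and i.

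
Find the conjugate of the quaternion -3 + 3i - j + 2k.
-3 - 3i + j - 2k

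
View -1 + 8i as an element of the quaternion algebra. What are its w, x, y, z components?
-1 + 8i + 0j + 0k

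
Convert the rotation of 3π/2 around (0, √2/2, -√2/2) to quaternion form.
-0.7071 + 0.5j - 0.5k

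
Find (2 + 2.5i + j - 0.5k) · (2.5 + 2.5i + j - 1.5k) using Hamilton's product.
-3 + 10.25i + 7j - 4.25k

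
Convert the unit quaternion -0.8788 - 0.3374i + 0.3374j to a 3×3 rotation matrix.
[[0.7723, -0.2277, -0.593], [-0.2277, 0.7723, -0.593], [0.593, 0.593, 0.5446]]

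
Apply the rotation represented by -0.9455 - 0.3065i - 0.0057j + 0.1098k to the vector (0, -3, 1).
(-0.69, -2.945, -0.923)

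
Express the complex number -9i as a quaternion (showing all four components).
0 - 9i + 0j + 0k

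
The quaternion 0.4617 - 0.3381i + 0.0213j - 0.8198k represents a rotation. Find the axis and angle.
axis = (-0.3812, 0.024, -0.9242), θ = 125°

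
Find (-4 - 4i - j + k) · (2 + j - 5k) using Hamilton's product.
-2 - 4i - 26j + 18k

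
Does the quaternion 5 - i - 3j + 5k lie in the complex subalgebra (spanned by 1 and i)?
No. The quaternion 5 - i - 3j + 5k has j-coefficient y = -3 and k-coefficient z = 5, not both zero, so it does not lie in the complex subalgebra spanned by 1 and i.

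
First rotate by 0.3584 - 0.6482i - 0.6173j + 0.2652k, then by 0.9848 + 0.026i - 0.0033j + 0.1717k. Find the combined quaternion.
0.3222 - 0.5239i - 0.7273j + 0.3045k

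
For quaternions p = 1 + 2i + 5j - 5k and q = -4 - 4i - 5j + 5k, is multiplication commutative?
No: pq = 54 - 12i - 15j + 35k ≠ 54 - 12i - 35j + 15k = qp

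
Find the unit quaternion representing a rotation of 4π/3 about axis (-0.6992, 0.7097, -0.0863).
-0.5 - 0.6055i + 0.6146j - 0.0747k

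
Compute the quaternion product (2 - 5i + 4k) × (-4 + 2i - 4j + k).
-2 + 40i + 5j + 6k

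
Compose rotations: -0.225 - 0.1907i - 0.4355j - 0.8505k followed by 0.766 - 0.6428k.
-0.7191 - 0.426i - 0.211j - 0.5069k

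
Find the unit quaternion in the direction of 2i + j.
0.8944i + 0.4472j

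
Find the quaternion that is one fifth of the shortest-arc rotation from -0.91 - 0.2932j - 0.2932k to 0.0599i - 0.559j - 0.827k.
-0.7935 + 0.015i - 0.3954j - 0.4624k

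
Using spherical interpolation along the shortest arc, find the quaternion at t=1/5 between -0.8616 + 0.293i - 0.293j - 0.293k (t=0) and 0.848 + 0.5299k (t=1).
-0.8752 + 0.2377i - 0.2377j - 0.3478k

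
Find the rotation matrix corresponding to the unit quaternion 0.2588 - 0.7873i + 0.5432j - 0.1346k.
[[0.3736, -0.7857, 0.4931], [-0.925, -0.2759, 0.2613], [-0.0692, -0.5537, -0.8298]]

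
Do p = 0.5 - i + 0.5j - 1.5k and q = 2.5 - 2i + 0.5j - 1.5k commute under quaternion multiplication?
No: pq = -3.25 - 3.5i + 3j - 4k ≠ -3.25 - 3.5i - 5k = qp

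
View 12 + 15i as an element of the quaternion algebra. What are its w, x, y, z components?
12 + 15i + 0j + 0k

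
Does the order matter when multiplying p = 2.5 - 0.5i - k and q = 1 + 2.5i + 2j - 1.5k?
Yes: pq = 2.25 + 7.75i + 1.75j - 5.75k ≠ 2.25 + 3.75i + 8.25j - 3.75k = qp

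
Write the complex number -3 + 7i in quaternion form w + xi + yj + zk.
-3 + 7i + 0j + 0k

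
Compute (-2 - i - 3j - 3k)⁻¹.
-0.087 + 0.0435i + 0.1304j + 0.1304k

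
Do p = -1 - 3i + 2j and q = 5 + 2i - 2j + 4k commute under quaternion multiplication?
No: pq = 5 - 9i + 24j - 2k ≠ 5 - 25i - 6k = qp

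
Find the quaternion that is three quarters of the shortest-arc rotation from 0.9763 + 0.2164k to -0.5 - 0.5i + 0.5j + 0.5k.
0.7257 + 0.4186i - 0.4186j - 0.3505k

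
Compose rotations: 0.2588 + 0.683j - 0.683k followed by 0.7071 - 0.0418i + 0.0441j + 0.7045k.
0.6341 - 0.5221i + 0.4658j - 0.3292k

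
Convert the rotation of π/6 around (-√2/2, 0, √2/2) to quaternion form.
0.9659 - 0.183i + 0.183k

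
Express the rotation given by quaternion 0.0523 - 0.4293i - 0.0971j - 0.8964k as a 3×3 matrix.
[[-0.6259, 0.1771, 0.7595], [-0.0104, -0.9757, 0.219], [0.7798, 0.1292, 0.6125]]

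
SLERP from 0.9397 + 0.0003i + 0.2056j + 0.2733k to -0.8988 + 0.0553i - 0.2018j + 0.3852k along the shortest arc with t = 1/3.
0.975 - 0.0195i + 0.2152j + 0.0527k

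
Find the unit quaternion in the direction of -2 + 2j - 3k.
-0.4851 + 0.4851j - 0.7276k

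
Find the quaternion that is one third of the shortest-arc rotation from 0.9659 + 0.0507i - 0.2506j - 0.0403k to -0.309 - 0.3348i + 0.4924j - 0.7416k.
0.8606 + 0.1757i - 0.3922j + 0.2732k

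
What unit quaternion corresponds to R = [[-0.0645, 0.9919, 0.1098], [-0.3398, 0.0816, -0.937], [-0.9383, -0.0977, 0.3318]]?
0.5807 + 0.3613i + 0.4512j - 0.5733k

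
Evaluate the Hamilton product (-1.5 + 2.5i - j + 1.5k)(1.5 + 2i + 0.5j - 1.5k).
-4.5 + 1.5i + 4.5j + 7.75k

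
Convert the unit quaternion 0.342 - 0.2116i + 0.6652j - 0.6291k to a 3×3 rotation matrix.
[[-0.6765, 0.1488, 0.7212], [-0.7118, 0.1189, -0.6922], [-0.1888, -0.9817, 0.0255]]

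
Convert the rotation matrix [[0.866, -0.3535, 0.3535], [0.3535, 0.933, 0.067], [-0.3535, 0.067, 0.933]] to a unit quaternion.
0.9659 + 0.183j + 0.183k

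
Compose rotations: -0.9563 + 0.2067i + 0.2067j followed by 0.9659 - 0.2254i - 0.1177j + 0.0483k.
-0.8528 + 0.4052i + 0.3222j - 0.0685k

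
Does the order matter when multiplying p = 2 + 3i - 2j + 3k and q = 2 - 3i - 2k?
Yes: pq = 19 + 4i - 7j - 4k ≠ 19 - 4i - j + 8k = qp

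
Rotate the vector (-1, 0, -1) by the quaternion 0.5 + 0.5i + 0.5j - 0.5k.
(0, 1, 1)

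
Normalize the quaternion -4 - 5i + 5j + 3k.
-0.4619 - 0.5774i + 0.5774j + 0.3464k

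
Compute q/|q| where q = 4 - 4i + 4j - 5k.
0.4682 - 0.4682i + 0.4682j - 0.5852k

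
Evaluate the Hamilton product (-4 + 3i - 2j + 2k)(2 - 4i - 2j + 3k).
-6 + 20i - 13j - 22k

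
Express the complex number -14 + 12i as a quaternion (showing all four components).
-14 + 12i + 0j + 0k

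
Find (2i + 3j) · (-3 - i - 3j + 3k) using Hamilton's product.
11 + 3i - 15j - 3k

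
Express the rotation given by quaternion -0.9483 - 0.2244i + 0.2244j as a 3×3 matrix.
[[0.8993, -0.1007, -0.4256], [-0.1007, 0.8993, -0.4256], [0.4256, 0.4256, 0.7986]]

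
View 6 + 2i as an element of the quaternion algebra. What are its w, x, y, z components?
6 + 2i + 0j + 0k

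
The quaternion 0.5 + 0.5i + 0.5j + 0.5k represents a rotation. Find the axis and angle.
axis = (√3/3, √3/3, √3/3), θ = 2π/3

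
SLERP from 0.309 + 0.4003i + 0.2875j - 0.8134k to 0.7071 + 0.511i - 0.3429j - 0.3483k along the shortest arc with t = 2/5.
0.5231 + 0.4946i + 0.0345j - 0.6932k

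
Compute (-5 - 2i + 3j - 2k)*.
-5 + 2i - 3j + 2k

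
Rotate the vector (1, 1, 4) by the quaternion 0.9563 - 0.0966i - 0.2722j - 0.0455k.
(-1.06, 1.781, 3.702)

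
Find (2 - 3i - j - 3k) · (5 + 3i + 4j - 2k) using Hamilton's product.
17 + 5i - 12j - 28k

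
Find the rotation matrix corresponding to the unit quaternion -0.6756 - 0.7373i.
[[1, 0, 0], [0, -0.0872, -0.9962], [0, 0.9962, -0.0872]]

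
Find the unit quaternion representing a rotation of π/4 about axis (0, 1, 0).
0.9239 + 0.3827j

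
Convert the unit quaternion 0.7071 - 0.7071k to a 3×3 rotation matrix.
[[0, 1, 0], [-1, 0, 0], [0, 0, 1]]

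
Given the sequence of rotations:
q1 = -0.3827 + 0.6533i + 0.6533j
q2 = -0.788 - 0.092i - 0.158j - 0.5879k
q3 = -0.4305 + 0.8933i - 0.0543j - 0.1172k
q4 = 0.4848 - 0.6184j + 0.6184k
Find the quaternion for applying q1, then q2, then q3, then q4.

q2 · q1 = 0.4649 - 0.0955i - 0.8384j + 0.2681k
q3 · q2 · q1 = -0.1289 + 0.3436i + 0.1074j - 0.924k
q4 · q3 · q2 · q1 = 0.5753 + 0.6716i + 0.3443j - 0.3152k
0.5753 + 0.6716i + 0.3443j - 0.3152k


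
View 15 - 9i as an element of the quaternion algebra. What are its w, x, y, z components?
15 - 9i + 0j + 0k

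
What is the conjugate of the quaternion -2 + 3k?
-2 - 3k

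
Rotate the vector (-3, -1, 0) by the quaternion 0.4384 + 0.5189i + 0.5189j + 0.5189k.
(0.148, -2.903, -1.244)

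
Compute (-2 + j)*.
-2 - j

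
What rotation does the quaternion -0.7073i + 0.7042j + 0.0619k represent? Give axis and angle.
axis = (-0.7073, 0.7042, 0.0619), θ = π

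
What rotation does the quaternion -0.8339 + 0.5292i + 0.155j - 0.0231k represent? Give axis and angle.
axis = (0.9588, 0.2808, -0.0419), θ = 293°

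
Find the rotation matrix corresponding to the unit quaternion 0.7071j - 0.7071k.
[[-1, 0, 0], [0, 0, -1], [0, -1, 0]]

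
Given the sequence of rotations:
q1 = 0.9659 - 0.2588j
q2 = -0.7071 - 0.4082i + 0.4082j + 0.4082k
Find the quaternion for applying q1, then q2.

q2 · q1 = -0.5773 - 0.2886i + 0.5773j + 0.4999k
-0.5773 - 0.2886i + 0.5773j + 0.4999k


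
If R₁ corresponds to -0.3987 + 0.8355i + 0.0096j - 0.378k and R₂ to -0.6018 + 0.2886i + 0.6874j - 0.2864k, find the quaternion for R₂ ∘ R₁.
-0.116 - 0.875i - 0.41j - 0.2299k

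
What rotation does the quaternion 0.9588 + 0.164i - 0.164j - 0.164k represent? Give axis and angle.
axis = (√3/3, -√3/3, -√3/3), θ = 33°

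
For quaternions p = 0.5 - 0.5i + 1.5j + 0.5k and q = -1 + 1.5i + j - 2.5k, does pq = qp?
No: pq = -3i - 1.5j - 4.5k ≠ 5.5i - 0.5j + k = qp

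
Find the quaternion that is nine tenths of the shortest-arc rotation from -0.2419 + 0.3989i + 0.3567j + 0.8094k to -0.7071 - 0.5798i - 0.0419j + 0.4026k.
-0.7097 - 0.5009i + 0.0083j + 0.4952k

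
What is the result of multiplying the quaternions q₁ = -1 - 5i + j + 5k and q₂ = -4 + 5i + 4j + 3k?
10 - 2i + 32j - 48k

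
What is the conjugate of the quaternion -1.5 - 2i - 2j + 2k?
-1.5 + 2i + 2j - 2k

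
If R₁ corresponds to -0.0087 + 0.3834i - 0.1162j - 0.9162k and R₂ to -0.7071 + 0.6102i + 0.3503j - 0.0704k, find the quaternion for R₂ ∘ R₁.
-0.2516 - 0.6055i + 0.6112j + 0.4432k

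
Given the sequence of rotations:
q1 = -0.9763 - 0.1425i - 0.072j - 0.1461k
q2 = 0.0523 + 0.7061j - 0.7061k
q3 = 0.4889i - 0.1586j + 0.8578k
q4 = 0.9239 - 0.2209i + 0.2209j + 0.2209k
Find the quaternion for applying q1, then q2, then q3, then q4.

q2 · q1 = -0.1034 - 0.1615i - 0.5925j + 0.7823k
q3 · q2 · q1 = -0.6861 + 0.3336i - 0.5046j - 0.404k
q4 · q3 · q2 · q1 = -0.3595 + 0.482i - 0.6333j - 0.487k
-0.3595 + 0.482i - 0.6333j - 0.487k


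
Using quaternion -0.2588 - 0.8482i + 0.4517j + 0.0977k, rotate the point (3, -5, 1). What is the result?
(4.897, -0.511, -3.279)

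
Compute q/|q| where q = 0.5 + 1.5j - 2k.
0.1961 + 0.5883j - 0.7845k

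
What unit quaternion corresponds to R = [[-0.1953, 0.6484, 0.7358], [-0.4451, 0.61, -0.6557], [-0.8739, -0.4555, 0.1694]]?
0.6293 + 0.0795i + 0.6395j - 0.4344k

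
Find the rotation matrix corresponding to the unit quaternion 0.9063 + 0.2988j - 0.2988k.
[[0.6429, 0.5416, 0.5416], [-0.5416, 0.8214, -0.1786], [-0.5416, -0.1786, 0.8214]]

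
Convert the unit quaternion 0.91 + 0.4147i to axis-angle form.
axis = (1, 0, 0), θ = 49°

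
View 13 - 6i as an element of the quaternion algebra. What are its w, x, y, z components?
13 - 6i + 0j + 0k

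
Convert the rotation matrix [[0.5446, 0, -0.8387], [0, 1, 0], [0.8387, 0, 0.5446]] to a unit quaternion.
0.8788 - 0.4772j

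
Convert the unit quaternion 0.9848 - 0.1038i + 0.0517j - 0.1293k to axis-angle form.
axis = (-0.5976, 0.2977, -0.7445), θ = 20°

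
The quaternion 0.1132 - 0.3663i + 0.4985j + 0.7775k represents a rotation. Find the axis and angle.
axis = (-0.3687, 0.5017, 0.7825), θ = 167°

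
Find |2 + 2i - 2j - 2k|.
4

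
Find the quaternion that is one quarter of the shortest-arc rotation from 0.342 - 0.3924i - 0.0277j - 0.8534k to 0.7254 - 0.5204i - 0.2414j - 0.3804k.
0.46 - 0.4441i - 0.0863j - 0.764k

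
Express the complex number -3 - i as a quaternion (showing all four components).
-3 - i + 0j + 0k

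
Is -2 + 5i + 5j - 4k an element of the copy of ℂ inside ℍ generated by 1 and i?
No. The quaternion -2 + 5i + 5j - 4k has j-coefficient y = 5 and k-coefficient z = -4, not both zero, so it does not lie in the complex subalgebra spanned by 1 and i.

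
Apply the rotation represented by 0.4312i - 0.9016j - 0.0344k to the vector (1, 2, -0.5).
(-2.168, 0.443, 0.593)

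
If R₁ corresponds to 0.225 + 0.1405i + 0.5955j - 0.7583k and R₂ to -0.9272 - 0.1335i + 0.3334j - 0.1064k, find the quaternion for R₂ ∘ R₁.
-0.4691 - 0.3498i - 0.5933j + 0.5528k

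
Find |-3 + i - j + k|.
√12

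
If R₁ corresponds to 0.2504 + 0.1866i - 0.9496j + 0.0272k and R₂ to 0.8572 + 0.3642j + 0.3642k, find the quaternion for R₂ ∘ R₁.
0.5506 + 0.5157i - 0.6548j + 0.0466k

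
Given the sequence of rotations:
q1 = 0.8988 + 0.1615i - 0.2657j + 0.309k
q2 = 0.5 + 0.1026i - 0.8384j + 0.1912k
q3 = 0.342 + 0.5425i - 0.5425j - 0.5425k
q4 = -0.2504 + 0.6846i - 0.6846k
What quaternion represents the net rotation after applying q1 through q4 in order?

q2 · q1 = 0.151 - 0.0353i - 0.8872j + 0.4345k
q3 · q2 · q1 = -0.1748 - 0.6472i - 0.6019j - 0.4338k
q4 · q3 · q2 · q1 = 0.1899 - 0.3697i + 0.8908j - 0.1838k
0.1899 - 0.3697i + 0.8908j - 0.1838k


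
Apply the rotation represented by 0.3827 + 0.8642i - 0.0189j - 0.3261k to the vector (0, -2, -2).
(0.722, 2.711, -0.359)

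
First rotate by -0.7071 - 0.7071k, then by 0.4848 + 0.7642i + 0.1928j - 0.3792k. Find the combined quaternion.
-0.6109 - 0.6767i + 0.404j - 0.0747k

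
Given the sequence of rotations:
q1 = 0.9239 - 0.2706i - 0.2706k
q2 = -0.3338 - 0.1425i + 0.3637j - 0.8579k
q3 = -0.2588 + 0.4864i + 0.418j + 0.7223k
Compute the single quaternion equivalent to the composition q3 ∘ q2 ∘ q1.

q2 · q1 = -0.5791 - 0.1397i + 0.5296j - 0.6039k
q3 · q2 · q1 = 0.4326 - 0.8805i - 0.1863j + 0.054k
0.4326 - 0.8805i - 0.1863j + 0.054k


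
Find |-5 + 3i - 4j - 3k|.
√59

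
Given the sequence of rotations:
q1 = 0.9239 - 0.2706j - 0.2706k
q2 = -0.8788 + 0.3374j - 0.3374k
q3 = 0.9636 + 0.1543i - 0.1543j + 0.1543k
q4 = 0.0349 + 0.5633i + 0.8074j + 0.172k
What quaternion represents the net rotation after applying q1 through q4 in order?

q2 · q1 = -0.8119 - 0.1826i + 0.5495j - 0.0739k
q3 · q2 · q1 = -0.658 - 0.3746i + 0.638j - 0.1399k
q4 · q3 · q2 · q1 = -0.303 - 0.6064i - 0.4946j + 0.5438k
-0.303 - 0.6064i - 0.4946j + 0.5438k


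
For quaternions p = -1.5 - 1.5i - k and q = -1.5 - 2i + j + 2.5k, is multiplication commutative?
No: pq = 1.75 + 6.25i + 4.25j - 3.75k ≠ 1.75 + 4.25i - 7.25j - 0.75k = qp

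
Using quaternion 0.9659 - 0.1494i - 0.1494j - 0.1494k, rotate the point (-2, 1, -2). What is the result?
(-1, 0.732, -2.732)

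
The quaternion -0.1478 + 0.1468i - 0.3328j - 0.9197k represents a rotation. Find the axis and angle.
axis = (0.1484, -0.3365, -0.9299), θ = 197°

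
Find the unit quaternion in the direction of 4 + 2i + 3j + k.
0.7303 + 0.3651i + 0.5477j + 0.1826k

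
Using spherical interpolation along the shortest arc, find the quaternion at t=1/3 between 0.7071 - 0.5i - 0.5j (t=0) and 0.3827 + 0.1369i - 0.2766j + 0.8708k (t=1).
0.709 - 0.3295i - 0.5039j + 0.3673k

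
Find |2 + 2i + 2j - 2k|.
4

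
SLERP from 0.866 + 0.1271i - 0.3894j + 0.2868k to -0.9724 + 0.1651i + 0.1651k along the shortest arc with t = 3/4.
0.9887 - 0.094i - 0.1049j - 0.051k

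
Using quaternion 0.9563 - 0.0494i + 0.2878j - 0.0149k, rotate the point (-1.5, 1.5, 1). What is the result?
(-0.699, 1.663, 1.498)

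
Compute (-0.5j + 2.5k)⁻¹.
0.0769j - 0.3846k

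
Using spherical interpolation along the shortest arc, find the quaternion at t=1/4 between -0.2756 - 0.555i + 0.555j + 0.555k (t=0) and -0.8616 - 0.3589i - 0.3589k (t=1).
-0.5282 - 0.6009i + 0.4802j + 0.3595k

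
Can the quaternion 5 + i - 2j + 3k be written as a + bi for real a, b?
No. The quaternion 5 + i - 2j + 3k has j-coefficient y = -2 and k-coefficient z = 3, not both zero, so it does not lie in the complex subalgebra spanned by 1 and i.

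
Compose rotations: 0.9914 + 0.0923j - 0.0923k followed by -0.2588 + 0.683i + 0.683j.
-0.3196 + 0.6141i + 0.7163j + 0.0869k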